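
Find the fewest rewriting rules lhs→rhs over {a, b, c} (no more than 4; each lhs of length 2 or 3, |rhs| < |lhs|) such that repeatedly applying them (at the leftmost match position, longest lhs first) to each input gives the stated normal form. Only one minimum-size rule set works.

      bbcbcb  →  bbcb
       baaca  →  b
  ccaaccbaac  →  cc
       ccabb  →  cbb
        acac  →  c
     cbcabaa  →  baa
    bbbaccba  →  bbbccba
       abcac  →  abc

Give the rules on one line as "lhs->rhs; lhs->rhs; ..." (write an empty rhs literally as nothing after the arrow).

ac->c; ca->; cbc->c

  | bbcbcb => bbcb
  | baaca => baca => bca => b
  | ccaaccbaac => caccbaac => ccbaac => ccbac => ccbc => cc
  | ccabb => cbb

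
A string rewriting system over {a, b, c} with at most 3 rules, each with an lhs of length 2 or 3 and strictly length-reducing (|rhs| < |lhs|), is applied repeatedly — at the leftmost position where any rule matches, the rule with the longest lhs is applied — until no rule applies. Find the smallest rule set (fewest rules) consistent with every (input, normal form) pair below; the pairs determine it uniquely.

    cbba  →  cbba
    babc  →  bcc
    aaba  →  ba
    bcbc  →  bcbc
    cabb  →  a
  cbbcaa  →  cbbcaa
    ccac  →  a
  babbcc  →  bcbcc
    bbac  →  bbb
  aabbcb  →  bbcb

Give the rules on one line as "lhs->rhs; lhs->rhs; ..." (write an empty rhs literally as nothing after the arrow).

  | cbba
  | babc => bcc
  | aaba => aca => ba
  | bcbc

ab->c; ac->b; ccb->a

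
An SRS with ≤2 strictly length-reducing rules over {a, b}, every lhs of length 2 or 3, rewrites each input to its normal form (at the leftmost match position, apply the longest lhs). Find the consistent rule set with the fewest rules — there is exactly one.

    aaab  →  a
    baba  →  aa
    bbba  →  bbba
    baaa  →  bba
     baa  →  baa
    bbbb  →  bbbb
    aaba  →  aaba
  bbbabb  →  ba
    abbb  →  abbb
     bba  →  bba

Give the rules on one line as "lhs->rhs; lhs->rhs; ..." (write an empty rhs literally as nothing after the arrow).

  | aaab => bab => a
  | baba => aa
  | bbba
  | baaa => bba

aaa->ba; bab->a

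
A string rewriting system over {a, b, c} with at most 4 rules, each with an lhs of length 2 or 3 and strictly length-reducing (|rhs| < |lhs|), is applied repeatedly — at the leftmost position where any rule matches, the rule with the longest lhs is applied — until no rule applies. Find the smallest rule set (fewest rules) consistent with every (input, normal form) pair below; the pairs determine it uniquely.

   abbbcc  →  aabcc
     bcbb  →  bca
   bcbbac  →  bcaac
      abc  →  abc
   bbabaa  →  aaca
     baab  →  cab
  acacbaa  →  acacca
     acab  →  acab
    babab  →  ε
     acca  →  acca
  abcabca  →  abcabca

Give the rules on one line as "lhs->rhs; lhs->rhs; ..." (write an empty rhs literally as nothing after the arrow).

ba->c; bb->a; ccb->

  | abbbcc => aabcc
  | bcbb => bca
  | bcbbac => bcaac
  | abc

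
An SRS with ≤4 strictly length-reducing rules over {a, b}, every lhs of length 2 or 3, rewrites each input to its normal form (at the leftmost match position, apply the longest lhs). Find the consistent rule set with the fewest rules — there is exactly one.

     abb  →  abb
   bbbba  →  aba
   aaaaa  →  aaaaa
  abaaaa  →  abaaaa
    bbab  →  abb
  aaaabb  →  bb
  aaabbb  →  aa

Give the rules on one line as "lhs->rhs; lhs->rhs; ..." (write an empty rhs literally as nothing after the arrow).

aab->b; bba->ab; bbb->a

  | abb
  | bbbba => aba
  | aaaaa
  | abaaaa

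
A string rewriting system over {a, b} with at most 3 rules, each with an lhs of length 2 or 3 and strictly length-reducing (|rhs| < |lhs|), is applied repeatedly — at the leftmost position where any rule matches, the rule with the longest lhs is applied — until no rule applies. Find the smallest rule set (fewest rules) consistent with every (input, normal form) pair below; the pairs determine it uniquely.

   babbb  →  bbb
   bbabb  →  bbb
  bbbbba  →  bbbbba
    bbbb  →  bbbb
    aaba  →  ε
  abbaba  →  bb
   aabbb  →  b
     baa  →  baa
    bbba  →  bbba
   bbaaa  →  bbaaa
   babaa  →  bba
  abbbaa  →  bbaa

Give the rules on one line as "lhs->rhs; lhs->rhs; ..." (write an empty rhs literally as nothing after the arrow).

  | babbb => bbb
  | bbabb => bbb
  | bbbbba
  | bbbb

ab->; aba->b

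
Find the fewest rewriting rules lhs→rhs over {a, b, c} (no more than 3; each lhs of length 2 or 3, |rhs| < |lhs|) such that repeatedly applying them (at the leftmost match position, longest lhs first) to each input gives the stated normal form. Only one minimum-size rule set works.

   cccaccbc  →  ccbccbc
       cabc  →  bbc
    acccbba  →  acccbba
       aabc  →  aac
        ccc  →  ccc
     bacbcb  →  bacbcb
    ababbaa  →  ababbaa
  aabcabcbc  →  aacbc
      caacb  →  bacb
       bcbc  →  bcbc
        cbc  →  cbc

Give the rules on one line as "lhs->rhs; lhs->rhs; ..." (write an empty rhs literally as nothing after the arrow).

aab->aa; ca->b

  | cccaccbc => ccbccbc
  | cabc => bbc
  | acccbba
  | aabc => aac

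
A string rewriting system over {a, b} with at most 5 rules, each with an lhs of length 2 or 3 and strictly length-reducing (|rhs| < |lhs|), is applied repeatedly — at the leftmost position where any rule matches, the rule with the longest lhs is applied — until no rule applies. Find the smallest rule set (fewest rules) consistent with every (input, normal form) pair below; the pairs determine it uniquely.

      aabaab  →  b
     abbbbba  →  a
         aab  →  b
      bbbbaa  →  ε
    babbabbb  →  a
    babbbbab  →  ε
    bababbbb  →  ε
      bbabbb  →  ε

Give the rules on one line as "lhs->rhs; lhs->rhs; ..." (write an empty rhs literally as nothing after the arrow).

  | aabaab => baab => aab => b
  | abbbbba => bbbba => abba => ba => a
  | aab => b
  | bbbbaa => abbaa => baa => aa => ε

aa->; ab->; ba->a; bb->a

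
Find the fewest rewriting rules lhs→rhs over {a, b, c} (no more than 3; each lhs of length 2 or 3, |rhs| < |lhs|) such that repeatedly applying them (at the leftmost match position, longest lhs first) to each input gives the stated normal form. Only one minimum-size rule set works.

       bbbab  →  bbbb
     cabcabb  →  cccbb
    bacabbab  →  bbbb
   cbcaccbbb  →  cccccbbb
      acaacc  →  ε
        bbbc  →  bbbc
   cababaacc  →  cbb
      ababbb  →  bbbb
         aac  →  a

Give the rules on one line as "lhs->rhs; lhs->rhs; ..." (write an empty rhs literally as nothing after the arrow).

ab->b; ac->; bca->cc

  | bbbab => bbbb
  | cabcabb => cbcabb => cccbb
  | bacabbab => babbab => bbbab => bbbb
  | cbcaccbbb => cccccbbb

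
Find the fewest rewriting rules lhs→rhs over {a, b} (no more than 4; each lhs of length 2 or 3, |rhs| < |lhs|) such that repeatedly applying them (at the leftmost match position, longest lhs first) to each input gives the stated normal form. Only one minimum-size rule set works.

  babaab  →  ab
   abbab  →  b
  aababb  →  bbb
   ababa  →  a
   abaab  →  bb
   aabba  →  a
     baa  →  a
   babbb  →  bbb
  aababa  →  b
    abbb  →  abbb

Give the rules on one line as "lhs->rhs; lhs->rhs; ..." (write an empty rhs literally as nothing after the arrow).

aa->b; ba->; bba->aa

  | babaab => baab => ab
  | abbab => aaab => bab => b
  | aababb => bbabb => aabb => bbb
  | ababa => aba => a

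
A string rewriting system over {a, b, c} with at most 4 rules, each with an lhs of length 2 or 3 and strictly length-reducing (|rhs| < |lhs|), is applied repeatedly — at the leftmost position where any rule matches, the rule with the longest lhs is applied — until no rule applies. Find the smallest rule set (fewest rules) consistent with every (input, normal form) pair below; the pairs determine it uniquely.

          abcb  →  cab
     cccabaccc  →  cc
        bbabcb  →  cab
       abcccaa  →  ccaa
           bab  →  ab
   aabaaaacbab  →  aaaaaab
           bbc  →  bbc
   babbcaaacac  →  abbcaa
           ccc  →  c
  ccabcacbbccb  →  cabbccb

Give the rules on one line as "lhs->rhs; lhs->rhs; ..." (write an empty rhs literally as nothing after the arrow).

abc->ca; ac->; ba->a; ccc->c

  | abcb => cab
  | cccabaccc => cabaccc => caaccc => cacc => cc
  | bbabcb => babcb => abcb => cab
  | abcccaa => caccaa => ccaa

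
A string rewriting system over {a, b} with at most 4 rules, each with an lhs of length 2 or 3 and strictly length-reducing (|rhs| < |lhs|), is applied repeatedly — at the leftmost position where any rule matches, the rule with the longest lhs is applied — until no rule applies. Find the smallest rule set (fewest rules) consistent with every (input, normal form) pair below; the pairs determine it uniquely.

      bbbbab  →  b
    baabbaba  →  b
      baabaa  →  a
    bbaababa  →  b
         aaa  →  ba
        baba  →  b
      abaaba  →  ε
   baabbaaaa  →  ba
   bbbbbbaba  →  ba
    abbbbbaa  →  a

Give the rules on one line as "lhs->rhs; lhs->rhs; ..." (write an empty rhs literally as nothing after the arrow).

  | bbbbab => abbab => bab => b
  | baabbaba => bbbbaba => abbaba => baba => b
  | baabaa => bbbaa => abaa => a
  | bbaababa => aaababa => bababa => bba => aa => b

aa->b; ab->; aba->; bb->a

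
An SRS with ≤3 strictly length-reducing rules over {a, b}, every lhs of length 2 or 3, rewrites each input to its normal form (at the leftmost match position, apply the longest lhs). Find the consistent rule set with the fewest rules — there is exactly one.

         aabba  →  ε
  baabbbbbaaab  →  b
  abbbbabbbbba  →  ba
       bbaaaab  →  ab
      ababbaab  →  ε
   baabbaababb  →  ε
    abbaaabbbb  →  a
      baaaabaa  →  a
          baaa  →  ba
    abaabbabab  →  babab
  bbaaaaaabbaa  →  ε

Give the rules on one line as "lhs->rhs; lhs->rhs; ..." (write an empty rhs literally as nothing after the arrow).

  | aabba => bba => aa => ε
  | baabbbbbaaab => bbbbbbaaab => abbbbaaab => aabbaaab => bbaaab => aaaab => aab => b
  | abbbbabbbbba => aabbabbbbba => bbabbbbba => aabbbbba => bbbbba => abbba => aaba => ba
  | bbaaaab => aaaaab => aaab => ab

aa->; bb->a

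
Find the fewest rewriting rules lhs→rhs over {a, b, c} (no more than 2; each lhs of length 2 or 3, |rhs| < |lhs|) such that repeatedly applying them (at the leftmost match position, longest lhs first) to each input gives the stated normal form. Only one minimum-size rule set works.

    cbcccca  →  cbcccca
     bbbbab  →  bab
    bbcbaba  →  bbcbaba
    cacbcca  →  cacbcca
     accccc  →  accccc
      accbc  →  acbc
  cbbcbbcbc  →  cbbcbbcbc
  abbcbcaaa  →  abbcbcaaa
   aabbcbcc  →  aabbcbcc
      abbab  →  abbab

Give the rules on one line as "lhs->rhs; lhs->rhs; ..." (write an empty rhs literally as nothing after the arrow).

  | cbcccca
  | bbbbab => bab
  | bbcbaba
  | cacbcca

bbb->; ccb->cb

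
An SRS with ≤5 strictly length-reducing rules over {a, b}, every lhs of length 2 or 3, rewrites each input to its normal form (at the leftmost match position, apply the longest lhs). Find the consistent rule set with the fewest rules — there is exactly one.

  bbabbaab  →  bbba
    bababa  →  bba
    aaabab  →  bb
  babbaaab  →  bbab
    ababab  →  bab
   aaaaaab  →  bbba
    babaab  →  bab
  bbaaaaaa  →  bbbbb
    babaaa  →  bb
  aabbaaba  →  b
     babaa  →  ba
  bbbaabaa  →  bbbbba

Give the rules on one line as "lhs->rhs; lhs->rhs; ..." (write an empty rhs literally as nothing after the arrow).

  | bbabbaab => bbaab => bbba
  | bababa => bba
  | aaabab => babab => bb
  | babbaaab => baaab => bbab

aa->b; aab->ba; aba->; abb->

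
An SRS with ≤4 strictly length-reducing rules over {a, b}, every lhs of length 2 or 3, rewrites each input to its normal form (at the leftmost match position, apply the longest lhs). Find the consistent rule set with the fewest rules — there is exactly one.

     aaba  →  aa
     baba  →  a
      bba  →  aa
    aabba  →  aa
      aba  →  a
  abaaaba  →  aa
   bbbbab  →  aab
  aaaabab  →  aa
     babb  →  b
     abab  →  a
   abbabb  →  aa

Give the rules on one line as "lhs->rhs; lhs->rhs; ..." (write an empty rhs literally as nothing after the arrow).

aaa->aa; ba->; bab->; bb->a

  | aaba => aa
  | baba => a
  | bba => aa
  | aabba => aaaa => aaa => aa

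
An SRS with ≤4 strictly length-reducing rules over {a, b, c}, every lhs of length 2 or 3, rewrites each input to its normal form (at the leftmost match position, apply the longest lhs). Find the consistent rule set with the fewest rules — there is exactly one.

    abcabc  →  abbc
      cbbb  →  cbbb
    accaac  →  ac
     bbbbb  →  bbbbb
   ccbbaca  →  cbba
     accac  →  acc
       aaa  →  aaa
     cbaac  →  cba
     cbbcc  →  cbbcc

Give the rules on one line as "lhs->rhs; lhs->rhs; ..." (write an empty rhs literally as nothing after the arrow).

aac->a; ca->; ccb->cb

  | abcabc => abbc
  | cbbb
  | accaac => acac => ac
  | bbbbb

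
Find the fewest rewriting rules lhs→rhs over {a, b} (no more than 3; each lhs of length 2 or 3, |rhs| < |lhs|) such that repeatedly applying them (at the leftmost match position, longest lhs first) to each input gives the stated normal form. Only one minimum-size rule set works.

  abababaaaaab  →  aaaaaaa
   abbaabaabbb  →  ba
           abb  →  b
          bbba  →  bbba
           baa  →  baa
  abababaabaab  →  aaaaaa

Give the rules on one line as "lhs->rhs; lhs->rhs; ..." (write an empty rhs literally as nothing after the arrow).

ab->; aba->aa

  | abababaaaaab => aababaaaaab => aaabaaaaab => aaaaaaaab => aaaaaaa
  | abbaabaabbb => baabaabbb => baaaabbb => baaabb => baab => ba
  | abb => b
  | bbba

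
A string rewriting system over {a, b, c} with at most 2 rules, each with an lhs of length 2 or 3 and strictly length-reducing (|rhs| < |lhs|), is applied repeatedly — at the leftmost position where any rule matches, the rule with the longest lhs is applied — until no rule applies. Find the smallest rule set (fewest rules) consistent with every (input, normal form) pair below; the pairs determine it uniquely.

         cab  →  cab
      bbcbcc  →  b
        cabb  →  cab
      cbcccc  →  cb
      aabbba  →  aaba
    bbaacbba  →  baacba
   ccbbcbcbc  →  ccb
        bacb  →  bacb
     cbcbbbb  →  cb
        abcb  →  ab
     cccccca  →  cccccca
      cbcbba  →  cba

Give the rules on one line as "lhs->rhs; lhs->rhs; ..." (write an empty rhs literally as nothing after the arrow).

  | cab
  | bbcbcc => bcbcc => bbcc => bcc => bc => b
  | cabb => cab
  | cbcccc => cbccc => cbcc => cbc => cb

bb->b; bc->b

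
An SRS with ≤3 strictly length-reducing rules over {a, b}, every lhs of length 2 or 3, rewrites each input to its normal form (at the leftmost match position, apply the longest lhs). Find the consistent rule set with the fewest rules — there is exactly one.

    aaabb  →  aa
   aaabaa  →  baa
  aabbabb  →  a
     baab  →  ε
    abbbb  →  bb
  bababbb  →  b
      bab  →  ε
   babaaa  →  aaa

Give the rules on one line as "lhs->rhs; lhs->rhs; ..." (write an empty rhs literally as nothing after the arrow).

  | aaabb => aa
  | aaabaa => aabaa => abaa => baa
  | aabbabb => aabb => a
  | baab => bab => ε

ab->b; abb->; bab->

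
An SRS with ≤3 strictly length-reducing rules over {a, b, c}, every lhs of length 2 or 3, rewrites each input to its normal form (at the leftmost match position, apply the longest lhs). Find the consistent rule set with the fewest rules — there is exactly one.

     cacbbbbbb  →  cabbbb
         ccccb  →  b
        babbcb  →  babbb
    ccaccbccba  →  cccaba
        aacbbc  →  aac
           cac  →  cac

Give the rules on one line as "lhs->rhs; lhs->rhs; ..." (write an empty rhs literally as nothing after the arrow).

  | cacbbbbbb => cabbbb
  | ccccb => cccb => ccb => cb => b
  | babbcb => babbb
  | ccaccbccba => ccacbccba => ccabccba => cccacba => cccaba

abc->ca; cb->b; cbb->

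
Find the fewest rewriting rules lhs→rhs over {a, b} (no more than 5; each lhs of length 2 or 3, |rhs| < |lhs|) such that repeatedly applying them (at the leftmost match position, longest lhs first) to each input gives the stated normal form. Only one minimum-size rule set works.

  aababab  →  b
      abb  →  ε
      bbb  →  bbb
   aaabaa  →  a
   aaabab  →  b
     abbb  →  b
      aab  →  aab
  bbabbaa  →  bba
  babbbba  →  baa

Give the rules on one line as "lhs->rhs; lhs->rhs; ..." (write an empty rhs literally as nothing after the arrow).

aaa->a; aba->; abb->; bab->ba

  | aababab => abab => b
  | abb => ε
  | bbb
  | aaabaa => abaa => a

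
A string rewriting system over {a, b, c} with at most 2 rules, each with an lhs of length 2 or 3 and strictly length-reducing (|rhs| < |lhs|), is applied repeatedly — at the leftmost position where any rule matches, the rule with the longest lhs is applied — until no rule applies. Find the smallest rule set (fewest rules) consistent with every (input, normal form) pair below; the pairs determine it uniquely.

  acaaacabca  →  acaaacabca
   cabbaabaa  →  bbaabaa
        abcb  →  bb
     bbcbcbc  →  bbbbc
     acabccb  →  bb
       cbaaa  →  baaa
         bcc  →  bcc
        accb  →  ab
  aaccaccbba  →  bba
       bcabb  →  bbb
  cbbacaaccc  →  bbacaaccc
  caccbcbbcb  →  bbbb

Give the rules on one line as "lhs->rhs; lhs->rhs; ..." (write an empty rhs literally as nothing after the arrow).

  | acaaacabca
  | cabbaabaa => cbbaabaa => bbaabaa
  | abcb => abb => bb
  | bbcbcbc => bbbcbc => bbbbc

abb->bb; cb->b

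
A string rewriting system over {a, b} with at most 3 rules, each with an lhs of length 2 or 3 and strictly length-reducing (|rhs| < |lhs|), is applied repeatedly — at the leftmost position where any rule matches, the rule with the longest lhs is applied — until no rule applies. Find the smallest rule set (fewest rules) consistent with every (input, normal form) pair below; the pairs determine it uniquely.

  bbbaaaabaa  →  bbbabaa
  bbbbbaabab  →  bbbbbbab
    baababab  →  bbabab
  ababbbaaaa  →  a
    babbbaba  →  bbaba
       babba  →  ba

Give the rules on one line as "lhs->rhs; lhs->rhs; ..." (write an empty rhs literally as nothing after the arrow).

aaa->; aab->b; abb->

  | bbbaaaabaa => bbbabaa
  | bbbbbaabab => bbbbbbab
  | baababab => bbabab
  | ababbbaaaa => abbaaaa => aaaa => a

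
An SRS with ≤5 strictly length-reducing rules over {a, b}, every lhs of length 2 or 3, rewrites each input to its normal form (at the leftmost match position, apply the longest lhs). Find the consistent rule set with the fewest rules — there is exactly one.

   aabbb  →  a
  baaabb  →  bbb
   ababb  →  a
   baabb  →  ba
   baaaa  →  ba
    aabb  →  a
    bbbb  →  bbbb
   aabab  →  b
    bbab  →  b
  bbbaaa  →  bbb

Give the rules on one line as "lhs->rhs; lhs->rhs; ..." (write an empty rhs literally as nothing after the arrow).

aaa->; ab->a; abb->; bab->

  | aabbb => ab => a
  | baaabb => bbb
  | ababb => aabb => a
  | baabb => ba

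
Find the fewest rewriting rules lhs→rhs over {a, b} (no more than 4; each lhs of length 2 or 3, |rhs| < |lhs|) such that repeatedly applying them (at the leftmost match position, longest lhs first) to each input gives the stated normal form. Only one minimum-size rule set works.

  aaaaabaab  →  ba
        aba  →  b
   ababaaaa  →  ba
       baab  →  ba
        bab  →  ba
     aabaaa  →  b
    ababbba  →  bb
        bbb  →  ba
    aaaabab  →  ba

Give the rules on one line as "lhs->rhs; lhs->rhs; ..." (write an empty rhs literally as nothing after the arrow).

aa->b; ab->a; bba->; bbb->ba

  | aaaaabaab => baaabaab => bbabaab => baab => bbb => ba
  | aba => aa => b
  | ababaaaa => aabaaaa => bbaaaa => aaa => ba
  | baab => bbb => ba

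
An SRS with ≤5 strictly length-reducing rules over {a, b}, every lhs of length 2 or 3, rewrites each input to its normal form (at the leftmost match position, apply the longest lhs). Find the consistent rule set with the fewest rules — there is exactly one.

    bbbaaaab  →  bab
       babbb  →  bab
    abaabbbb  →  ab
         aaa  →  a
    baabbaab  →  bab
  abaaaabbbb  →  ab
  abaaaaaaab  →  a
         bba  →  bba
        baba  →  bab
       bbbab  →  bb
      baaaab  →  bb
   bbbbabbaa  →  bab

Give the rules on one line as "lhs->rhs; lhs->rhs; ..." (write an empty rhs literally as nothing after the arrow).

  | bbbaaaab => baaaaab => baaab => bab
  | babbb => bab
  | abaabbbb => ababbbb => abbbbb => abbb => ab
  | aaa => a

aa->; aba->ab; abb->a; bbb->ba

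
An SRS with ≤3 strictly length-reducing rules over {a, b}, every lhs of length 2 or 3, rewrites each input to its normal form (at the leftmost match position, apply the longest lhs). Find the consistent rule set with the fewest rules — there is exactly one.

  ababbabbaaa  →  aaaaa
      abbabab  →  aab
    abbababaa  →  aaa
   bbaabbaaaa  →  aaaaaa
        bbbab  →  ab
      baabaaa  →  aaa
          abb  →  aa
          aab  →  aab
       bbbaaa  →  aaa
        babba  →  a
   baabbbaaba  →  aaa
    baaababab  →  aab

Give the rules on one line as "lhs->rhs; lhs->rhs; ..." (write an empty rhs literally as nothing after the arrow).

  | ababbabbaaa => abbabbaaa => aabbaaa => aaaaa
  | abbabab => aabab => aab
  | abbababaa => aababaa => aabaa => aaa
  | bbaabbaaaa => aabbaaaa => aaaaaa

ba->; bb->a; bba->a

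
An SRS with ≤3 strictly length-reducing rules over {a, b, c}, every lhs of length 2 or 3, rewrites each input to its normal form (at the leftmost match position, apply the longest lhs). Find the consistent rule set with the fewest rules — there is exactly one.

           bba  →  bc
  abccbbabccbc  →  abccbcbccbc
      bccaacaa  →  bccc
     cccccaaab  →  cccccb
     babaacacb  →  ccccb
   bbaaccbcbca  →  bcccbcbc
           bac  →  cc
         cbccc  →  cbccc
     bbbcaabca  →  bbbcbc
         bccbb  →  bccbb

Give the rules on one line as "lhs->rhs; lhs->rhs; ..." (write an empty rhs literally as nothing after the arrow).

  | bba => bc
  | abccbbabccbc => abccbcbccbc
  | bccaacaa => bccacaa => bcccaa => bccca => bccc
  | cccccaaab => cccccaab => cccccab => cccccb

ba->c; ca->c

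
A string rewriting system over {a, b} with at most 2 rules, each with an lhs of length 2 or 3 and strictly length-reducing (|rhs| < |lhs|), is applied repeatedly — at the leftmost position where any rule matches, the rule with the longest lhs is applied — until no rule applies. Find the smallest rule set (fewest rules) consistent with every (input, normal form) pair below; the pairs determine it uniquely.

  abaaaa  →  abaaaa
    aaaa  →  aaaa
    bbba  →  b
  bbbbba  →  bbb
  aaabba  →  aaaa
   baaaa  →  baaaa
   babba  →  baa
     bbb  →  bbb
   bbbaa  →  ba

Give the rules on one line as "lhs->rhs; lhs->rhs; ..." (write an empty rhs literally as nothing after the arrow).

  | abaaaa
  | aaaa
  | bbba => b
  | bbbbba => bbb

abb->a; bba->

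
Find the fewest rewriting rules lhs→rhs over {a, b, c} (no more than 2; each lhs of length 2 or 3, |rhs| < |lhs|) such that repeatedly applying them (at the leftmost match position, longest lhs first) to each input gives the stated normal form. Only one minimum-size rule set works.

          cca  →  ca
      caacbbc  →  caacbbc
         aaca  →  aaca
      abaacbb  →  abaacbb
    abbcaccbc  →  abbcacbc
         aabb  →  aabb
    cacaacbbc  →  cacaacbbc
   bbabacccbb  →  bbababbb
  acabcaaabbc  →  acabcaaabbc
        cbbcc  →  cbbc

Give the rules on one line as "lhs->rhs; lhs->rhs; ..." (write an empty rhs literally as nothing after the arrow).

  | cca => ca
  | caacbbc
  | aaca
  | abaacbb

cc->c; ccc->b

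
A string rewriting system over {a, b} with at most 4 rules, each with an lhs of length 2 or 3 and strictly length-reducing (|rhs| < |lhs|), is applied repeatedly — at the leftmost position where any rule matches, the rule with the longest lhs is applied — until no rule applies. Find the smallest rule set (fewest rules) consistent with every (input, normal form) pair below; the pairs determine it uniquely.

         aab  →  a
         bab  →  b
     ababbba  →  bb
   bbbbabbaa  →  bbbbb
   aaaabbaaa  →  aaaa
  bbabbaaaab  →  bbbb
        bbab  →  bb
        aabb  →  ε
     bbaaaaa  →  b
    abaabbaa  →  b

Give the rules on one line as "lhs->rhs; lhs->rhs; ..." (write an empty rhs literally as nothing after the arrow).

ab->; aba->; ba->; baa->b

  | aab => a
  | bab => b
  | ababbba => bbba => bb
  | bbbbabbaa => bbbbbaa => bbbbb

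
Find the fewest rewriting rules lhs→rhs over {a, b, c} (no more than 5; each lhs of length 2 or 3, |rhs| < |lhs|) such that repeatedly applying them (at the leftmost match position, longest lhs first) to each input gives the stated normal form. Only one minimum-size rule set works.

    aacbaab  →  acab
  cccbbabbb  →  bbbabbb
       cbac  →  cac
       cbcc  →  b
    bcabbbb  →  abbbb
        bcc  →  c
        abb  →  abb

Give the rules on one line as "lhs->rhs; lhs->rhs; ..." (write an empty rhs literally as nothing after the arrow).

aa->a; bc->; cb->c; ccc->b

  | aacbaab => acbaab => acaab => acab
  | cccbbabbb => bbbabbb
  | cbac => cac
  | cbcc => ccc => b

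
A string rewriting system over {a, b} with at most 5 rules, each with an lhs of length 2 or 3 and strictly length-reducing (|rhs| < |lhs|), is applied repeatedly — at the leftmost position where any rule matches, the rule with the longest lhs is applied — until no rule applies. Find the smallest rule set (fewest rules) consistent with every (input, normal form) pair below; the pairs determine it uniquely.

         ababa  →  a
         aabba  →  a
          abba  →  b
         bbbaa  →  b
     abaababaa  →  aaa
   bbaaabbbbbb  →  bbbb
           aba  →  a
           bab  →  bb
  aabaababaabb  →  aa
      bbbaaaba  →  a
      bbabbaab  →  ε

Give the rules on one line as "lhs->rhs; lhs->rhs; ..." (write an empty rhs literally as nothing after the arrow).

  | ababa => aba => a
  | aabba => aba => a
  | abba => ba => b
  | bbbaa => ba => b

ab->; ba->b; baa->a; bba->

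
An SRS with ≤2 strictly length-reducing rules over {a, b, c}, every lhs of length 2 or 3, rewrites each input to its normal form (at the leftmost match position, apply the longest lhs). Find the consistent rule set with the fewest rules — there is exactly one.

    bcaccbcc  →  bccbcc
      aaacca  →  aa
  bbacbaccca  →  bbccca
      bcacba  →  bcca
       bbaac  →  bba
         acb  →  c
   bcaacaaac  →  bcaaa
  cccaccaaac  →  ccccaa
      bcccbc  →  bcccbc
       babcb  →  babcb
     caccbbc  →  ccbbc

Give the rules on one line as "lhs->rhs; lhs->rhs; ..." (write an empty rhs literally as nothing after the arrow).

  | bcaccbcc => bccbcc
  | aaacca => aaca => aa
  | bbacbaccca => bbcaccca => bbccca
  | bcacba => bcca

ac->; acb->c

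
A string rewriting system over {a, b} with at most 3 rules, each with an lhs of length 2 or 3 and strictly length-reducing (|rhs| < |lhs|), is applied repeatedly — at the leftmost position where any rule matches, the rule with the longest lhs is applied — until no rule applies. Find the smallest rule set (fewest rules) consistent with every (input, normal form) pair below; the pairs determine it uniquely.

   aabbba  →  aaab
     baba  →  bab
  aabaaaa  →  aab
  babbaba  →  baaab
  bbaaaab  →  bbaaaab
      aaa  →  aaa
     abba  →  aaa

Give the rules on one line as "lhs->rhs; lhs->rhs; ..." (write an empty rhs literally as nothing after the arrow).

  | aabbba => aaaba => aaab
  | baba => bab
  | aabaaaa => aabaaa => aabaa => aaba => aab
  | babbaba => baaaba => baaab

aba->ab; abb->aa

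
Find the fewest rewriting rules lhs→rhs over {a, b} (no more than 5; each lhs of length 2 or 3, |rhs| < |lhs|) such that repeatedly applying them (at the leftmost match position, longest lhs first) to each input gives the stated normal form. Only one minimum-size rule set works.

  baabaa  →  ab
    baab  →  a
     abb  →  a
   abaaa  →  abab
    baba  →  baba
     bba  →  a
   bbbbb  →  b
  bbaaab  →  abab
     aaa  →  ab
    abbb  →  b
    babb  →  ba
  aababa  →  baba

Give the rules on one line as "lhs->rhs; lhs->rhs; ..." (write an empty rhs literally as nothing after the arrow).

  | baabaa => bbaa => aaa => ab
  | baab => bb => a
  | abb => aa => a
  | abaaa => abab

aa->a; aaa->ab; aab->b; bb->a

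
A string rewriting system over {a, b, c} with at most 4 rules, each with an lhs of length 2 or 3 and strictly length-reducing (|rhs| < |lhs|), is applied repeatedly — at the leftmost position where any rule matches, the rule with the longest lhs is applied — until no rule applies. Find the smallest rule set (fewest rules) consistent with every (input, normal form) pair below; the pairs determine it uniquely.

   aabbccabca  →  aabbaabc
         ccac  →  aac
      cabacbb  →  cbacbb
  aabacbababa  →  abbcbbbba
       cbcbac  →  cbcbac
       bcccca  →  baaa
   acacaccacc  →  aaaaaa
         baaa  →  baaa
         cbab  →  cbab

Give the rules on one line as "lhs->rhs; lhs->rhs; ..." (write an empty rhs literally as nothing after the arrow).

  | aabbccabca => aabbaabca => aabbaabc
  | ccac => aac
  | cabacbb => cbacbb
  | aabacbababa => abbcbababa => abbcbbbba

aba->bb; ca->c; cc->a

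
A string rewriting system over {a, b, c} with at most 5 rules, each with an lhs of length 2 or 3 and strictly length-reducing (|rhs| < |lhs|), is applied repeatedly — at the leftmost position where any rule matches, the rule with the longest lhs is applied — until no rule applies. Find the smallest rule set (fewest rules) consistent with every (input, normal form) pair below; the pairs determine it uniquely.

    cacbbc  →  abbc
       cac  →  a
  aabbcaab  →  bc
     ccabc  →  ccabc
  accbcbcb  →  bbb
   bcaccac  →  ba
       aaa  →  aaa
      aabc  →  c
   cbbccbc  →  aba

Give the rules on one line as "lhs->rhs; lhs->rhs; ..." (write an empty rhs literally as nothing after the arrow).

  | cacbbc => cbbbc => abbc
  | cac => cb => a
  | aabbcaab => bcaab => bc
  | ccabc

aab->; ac->b; acc->; cb->a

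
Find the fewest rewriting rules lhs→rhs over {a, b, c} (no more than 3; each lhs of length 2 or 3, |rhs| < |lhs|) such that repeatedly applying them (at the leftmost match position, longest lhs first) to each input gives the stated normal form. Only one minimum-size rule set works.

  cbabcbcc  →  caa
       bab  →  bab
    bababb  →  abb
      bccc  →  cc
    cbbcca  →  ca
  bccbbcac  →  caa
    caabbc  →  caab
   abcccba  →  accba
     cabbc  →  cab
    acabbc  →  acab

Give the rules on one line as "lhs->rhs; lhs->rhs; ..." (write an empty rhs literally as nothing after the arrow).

  | cbabcbcc => cbabcc => cbac => caa
  | bab
  | bababb => bcabb => abb
  | bccc => cc

aba->ca; bac->aa; bc->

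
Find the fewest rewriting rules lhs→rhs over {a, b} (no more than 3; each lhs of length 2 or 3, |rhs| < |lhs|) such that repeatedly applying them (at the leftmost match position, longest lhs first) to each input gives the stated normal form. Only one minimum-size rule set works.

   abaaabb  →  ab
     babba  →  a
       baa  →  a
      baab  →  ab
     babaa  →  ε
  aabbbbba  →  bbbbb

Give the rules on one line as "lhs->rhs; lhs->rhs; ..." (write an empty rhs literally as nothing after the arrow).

aa->b; ba->; bab->a

  | abaaabb => aaabb => babb => ab
  | babba => aba => a
  | baa => a
  | baab => ab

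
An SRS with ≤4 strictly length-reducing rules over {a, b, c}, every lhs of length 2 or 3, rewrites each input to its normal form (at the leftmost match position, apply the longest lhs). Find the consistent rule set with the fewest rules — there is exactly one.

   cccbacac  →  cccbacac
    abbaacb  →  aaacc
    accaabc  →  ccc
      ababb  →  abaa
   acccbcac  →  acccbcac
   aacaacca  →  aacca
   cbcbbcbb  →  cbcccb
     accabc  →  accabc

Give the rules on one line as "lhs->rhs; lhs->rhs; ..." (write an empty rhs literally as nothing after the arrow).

  | cccbacac
  | abbaacb => aaaacb => aaacc
  | accaabc => acbc => ccc
  | ababb => abaa

acb->cc; bb->a; caa->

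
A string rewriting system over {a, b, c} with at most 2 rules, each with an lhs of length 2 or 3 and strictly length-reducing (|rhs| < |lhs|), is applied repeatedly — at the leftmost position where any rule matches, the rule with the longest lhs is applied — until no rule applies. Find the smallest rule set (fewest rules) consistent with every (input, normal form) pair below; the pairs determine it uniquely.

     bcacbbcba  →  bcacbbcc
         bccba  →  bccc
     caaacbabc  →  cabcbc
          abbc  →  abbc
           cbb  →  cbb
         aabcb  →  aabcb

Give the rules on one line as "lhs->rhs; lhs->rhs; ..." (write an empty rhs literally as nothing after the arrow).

  | bcacbbcba => bcacbbcc
  | bccba => bccc
  | caaacbabc => cabbabc => cabcbc
  | abbc

aac->b; ba->c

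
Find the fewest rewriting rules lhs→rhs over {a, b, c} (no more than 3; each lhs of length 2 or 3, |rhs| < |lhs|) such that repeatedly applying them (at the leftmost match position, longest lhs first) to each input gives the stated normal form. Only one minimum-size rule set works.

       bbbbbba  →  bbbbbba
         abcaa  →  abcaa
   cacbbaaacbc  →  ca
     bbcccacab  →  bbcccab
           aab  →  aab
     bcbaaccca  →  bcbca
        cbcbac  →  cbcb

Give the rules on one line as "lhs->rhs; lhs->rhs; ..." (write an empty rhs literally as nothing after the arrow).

ac->; acb->ac

  | bbbbbba
  | abcaa
  | cacbbaaacbc => cacbaaacbc => cacaaacbc => caaacbc => caaacc => caac => ca
  | bbcccacab => bbcccab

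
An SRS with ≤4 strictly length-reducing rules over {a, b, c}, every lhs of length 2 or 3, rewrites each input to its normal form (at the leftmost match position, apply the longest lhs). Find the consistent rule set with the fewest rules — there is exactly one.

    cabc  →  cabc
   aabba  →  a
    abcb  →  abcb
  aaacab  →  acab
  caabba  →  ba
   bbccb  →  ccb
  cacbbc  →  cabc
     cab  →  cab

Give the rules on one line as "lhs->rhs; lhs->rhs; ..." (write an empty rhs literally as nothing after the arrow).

aa->; bb->; cbb->b

  | cabc
  | aabba => bba => a
  | abcb
  | aaacab => acab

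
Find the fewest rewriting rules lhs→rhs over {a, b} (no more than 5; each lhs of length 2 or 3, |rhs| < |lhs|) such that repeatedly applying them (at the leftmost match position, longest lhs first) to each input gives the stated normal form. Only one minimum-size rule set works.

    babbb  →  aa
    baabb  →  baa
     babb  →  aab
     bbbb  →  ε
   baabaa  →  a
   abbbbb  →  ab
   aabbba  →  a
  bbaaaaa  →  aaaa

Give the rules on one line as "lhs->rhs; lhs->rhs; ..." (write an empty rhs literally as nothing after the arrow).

  | babbb => aabb => aa
  | baabb => baa
  | babb => aab
  | bbbb => bb => ε

aba->bb; bab->aa; bb->; bba->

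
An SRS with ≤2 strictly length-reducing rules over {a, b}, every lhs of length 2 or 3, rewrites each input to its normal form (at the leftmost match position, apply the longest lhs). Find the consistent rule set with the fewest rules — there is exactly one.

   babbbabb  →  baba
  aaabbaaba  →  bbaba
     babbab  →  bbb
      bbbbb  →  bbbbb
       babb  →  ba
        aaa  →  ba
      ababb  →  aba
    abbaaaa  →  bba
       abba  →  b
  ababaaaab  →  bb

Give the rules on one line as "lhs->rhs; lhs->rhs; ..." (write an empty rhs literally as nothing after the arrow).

  | babbbabb => bababb => baba
  | aaabbaaba => babbaaba => baaaba => bbaba
  | babbab => baab => bbb
  | bbbbb

aa->b; abb->a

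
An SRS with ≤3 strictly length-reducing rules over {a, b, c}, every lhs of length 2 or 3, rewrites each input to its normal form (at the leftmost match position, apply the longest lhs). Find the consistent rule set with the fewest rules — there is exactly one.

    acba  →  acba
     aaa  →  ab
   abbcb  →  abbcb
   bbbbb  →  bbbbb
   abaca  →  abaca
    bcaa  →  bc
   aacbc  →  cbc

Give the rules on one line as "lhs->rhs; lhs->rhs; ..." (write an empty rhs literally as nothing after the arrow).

aa->; aaa->ab

  | acba
  | aaa => ab
  | abbcb
  | bbbbb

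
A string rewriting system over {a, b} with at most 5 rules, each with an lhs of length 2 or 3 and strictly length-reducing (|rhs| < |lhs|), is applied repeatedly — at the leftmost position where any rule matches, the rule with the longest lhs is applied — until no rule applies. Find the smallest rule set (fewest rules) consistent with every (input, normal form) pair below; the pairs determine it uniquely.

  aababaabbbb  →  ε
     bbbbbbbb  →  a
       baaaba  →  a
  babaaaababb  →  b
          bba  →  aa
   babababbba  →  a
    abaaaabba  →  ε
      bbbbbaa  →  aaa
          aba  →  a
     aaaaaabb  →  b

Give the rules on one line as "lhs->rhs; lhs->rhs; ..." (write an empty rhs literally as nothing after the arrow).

  | aababaabbbb => ababaabbbb => abaabbbb => aabbbb => abbbb => bbb => ab => ε
  | bbbbbbbb => abbbbbb => bbbbb => abbb => bb => a
  | baaaba => aaba => aba => a
  | babaaaababb => baaaababb => aaababb => aababb => ababb => abb => b

aab->ab; ab->; ba->; bb->a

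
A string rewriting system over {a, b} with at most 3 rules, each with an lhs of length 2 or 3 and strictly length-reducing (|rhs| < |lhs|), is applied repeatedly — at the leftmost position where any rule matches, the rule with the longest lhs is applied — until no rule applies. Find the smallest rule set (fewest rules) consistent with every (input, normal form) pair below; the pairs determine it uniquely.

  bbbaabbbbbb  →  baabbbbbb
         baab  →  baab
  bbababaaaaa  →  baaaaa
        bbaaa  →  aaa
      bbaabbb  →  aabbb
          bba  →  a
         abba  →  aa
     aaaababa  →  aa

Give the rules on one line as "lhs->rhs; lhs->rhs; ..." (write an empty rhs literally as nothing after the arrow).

  | bbbaabbbbbb => baabbbbbb
  | baab
  | bbababaaaaa => ababaaaaa => baaaaa
  | bbaaa => aaa

aba->; bba->a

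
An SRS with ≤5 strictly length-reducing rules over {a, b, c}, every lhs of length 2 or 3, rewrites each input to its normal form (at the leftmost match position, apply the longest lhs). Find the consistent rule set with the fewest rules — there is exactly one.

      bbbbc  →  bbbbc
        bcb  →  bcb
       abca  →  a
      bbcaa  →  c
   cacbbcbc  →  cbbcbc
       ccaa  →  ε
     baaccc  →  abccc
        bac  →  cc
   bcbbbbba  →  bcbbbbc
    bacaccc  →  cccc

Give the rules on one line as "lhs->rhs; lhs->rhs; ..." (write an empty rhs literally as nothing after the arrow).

  | bbbbc
  | bcb
  | abca => a
  | bbcaa => ba => c

ba->c; baa->ab; bca->; ca->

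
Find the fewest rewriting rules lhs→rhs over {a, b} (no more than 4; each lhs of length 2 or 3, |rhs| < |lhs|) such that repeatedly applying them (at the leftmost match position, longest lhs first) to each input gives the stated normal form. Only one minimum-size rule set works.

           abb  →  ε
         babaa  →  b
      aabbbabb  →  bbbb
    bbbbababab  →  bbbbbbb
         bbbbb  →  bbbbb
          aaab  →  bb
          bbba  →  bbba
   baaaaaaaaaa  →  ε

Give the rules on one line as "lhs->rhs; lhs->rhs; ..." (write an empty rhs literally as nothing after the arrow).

  | abb => ε
  | babaa => bbaa => b
  | aabbbabb => bbbbabb => bbbb
  | bbbbababab => bbbbbabab => bbbbbbab => bbbbbbb

aa->b; ab->b; abb->; baa->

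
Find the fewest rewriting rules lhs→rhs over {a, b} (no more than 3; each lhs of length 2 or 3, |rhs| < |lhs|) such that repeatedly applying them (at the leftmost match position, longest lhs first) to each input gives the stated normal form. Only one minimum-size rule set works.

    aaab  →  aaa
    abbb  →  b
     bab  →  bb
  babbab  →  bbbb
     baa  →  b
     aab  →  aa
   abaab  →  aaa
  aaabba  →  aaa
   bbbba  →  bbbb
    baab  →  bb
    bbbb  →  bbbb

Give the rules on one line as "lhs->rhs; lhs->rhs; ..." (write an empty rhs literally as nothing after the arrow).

  | aaab => aaa
  | abbb => b
  | bab => bb
  | babbab => bbbab => bbbb

ab->a; abb->; ba->b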